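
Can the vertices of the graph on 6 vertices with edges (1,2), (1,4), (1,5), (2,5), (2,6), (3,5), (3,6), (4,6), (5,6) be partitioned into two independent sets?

Step 1: Attempt 2-coloring using BFS:
  Start at vertex 1, assign color 0
  Color vertex 2 with color 1 (neighbor of 1)
  Color vertex 4 with color 1 (neighbor of 1)
  Color vertex 5 with color 1 (neighbor of 1)

Step 2: Conflict found! Vertices 2 and 5 are adjacent but have the same color.
This means the graph contains an odd cycle.

The graph is NOT bipartite.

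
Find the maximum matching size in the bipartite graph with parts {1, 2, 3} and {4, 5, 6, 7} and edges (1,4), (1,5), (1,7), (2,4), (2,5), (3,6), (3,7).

Step 1: List the neighbors of each left vertex:
  1: 4, 5, 7
  2: 4, 5
  3: 6, 7

Step 2: Greedily match left vertices, then look for augmenting paths:
  Match 1 -- 4
  Match 2 -- 5
  Match 3 -- 6
  No augmenting path remains.

Step 3: Verify this is maximum:
  Matching size 3 = min(|L|, |R|) = min(3, 4), which is an upper bound, so this matching is maximum.

Maximum matching: {(1,4), (2,5), (3,6)}
Size: 3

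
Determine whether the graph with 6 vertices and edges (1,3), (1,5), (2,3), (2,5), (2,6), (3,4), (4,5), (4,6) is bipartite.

Step 1: Attempt 2-coloring using BFS:
  Start at vertex 1, assign color 0
  Color vertex 3 with color 1 (neighbor of 1)
  Color vertex 5 with color 1 (neighbor of 1)
  Color vertex 2 with color 0 (neighbor of 3)
  Color vertex 4 with color 0 (neighbor of 3)
  Color vertex 6 with color 1 (neighbor of 2)

Step 2: 2-coloring succeeded. No conflicts found.
  Set A (color 0): {1, 2, 4}
  Set B (color 1): {3, 5, 6}

The graph is bipartite with partition {1, 2, 4}, {3, 5, 6}.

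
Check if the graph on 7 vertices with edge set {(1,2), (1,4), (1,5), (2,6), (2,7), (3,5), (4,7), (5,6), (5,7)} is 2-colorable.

Step 1: Attempt 2-coloring using BFS:
  Start at vertex 1, assign color 0
  Color vertex 2 with color 1 (neighbor of 1)
  Color vertex 4 with color 1 (neighbor of 1)
  Color vertex 5 with color 1 (neighbor of 1)
  Color vertex 6 with color 0 (neighbor of 2)
  Color vertex 7 with color 0 (neighbor of 2)
  Color vertex 3 with color 0 (neighbor of 5)

Step 2: 2-coloring succeeded. No conflicts found.
  Set A (color 0): {1, 3, 6, 7}
  Set B (color 1): {2, 4, 5}

The graph is bipartite with partition {1, 3, 6, 7}, {2, 4, 5}.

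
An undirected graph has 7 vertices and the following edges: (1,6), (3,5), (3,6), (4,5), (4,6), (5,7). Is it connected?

Step 1: Build adjacency list from edges:
  1: 6
  2: (none)
  3: 5, 6
  4: 5, 6
  5: 3, 4, 7
  6: 1, 3, 4
  7: 5

Step 2: Run BFS/DFS from vertex 1:
  Visited: {1, 6, 3, 4, 5, 7}
  Reached 6 of 7 vertices

Step 3: Only 6 of 7 vertices reached. Graph is disconnected.
Connected components: {1, 3, 4, 5, 6, 7}, {2}
Answer: No, the graph is not connected (2 components).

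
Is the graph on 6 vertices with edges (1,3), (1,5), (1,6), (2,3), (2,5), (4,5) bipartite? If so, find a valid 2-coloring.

Step 1: Attempt 2-coloring using BFS:
  Start at vertex 1, assign color 0
  Color vertex 3 with color 1 (neighbor of 1)
  Color vertex 5 with color 1 (neighbor of 1)
  Color vertex 6 with color 1 (neighbor of 1)
  Color vertex 2 with color 0 (neighbor of 3)
  Color vertex 4 with color 0 (neighbor of 5)

Step 2: 2-coloring succeeded. No conflicts found.
  Set A (color 0): {1, 2, 4}
  Set B (color 1): {3, 5, 6}

The graph is bipartite with partition {1, 2, 4}, {3, 5, 6}.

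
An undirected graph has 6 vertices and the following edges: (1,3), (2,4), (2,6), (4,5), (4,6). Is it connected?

Step 1: Build adjacency list from edges:
  1: 3
  2: 4, 6
  3: 1
  4: 2, 5, 6
  5: 4
  6: 2, 4

Step 2: Run BFS/DFS from vertex 1:
  Visited: {1, 3}
  Reached 2 of 6 vertices

Step 3: Only 2 of 6 vertices reached. Graph is disconnected.
Connected components: {1, 3}, {2, 4, 5, 6}
Answer: No, the graph is not connected (2 components).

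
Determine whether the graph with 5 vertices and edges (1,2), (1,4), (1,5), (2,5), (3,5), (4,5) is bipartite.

Step 1: Attempt 2-coloring using BFS:
  Start at vertex 1, assign color 0
  Color vertex 2 with color 1 (neighbor of 1)
  Color vertex 4 with color 1 (neighbor of 1)
  Color vertex 5 with color 1 (neighbor of 1)

Step 2: Conflict found! Vertices 2 and 5 are adjacent but have the same color.
This means the graph contains an odd cycle.

The graph is NOT bipartite.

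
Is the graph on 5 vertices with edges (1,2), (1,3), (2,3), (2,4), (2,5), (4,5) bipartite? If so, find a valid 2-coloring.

Step 1: Attempt 2-coloring using BFS:
  Start at vertex 1, assign color 0
  Color vertex 2 with color 1 (neighbor of 1)
  Color vertex 3 with color 1 (neighbor of 1)

Step 2: Conflict found! Vertices 2 and 3 are adjacent but have the same color.
This means the graph contains an odd cycle.

The graph is NOT bipartite.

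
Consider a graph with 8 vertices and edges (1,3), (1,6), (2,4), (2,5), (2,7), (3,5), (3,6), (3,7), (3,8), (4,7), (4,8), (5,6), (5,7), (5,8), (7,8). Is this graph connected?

Step 1: Build adjacency list from edges:
  1: 3, 6
  2: 4, 5, 7
  3: 1, 5, 6, 7, 8
  4: 2, 7, 8
  5: 2, 3, 6, 7, 8
  6: 1, 3, 5
  7: 2, 3, 4, 5, 8
  8: 3, 4, 5, 7

Step 2: Run BFS/DFS from vertex 1:
  Visited: {1, 3, 6, 5, 7, 8, 2, 4}
  Reached 8 of 8 vertices

Step 3: All 8 vertices reached from vertex 1, so the graph is connected.
Answer: Yes, the graph is connected.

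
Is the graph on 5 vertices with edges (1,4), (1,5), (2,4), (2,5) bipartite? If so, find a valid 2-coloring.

Step 1: Attempt 2-coloring using BFS:
  Start at vertex 1, assign color 0
  Color vertex 4 with color 1 (neighbor of 1)
  Color vertex 5 with color 1 (neighbor of 1)
  Color vertex 2 with color 0 (neighbor of 4)
  Start new component at vertex 3, assign color 0

Step 2: 2-coloring succeeded. No conflicts found.
  Set A (color 0): {1, 2, 3}
  Set B (color 1): {4, 5}

The graph is bipartite with partition {1, 2, 3}, {4, 5}.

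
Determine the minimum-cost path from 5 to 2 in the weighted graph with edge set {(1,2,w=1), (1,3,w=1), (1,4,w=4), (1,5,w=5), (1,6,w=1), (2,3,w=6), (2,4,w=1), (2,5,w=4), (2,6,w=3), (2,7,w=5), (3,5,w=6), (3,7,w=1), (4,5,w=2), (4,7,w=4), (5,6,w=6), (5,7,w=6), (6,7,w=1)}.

Step 1: Build adjacency list with weights:
  1: 2(w=1), 3(w=1), 4(w=4), 5(w=5), 6(w=1)
  2: 1(w=1), 3(w=6), 4(w=1), 5(w=4), 6(w=3), 7(w=5)
  3: 1(w=1), 2(w=6), 5(w=6), 7(w=1)
  4: 1(w=4), 2(w=1), 5(w=2), 7(w=4)
  5: 1(w=5), 2(w=4), 3(w=6), 4(w=2), 6(w=6), 7(w=6)
  6: 1(w=1), 2(w=3), 5(w=6), 7(w=1)
  7: 2(w=5), 3(w=1), 4(w=4), 5(w=6), 6(w=1)

Step 2: Apply Dijkstra's algorithm from vertex 5:
  Visit vertex 5 (distance=0)
    Update dist[1] = 5
    Update dist[2] = 4
    Update dist[3] = 6
    Update dist[4] = 2
    Update dist[6] = 6
    Update dist[7] = 6
  Visit vertex 4 (distance=2)
    Update dist[2] = 3
  Visit vertex 2 (distance=3)
    Update dist[1] = 4

Step 3: Shortest path: 5 -> 4 -> 2
Total weight: 2 + 1 = 3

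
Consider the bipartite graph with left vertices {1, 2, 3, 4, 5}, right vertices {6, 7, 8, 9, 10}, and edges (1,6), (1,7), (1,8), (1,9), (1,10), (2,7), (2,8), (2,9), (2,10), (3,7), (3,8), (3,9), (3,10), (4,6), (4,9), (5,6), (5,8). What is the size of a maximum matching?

Step 1: List the neighbors of each left vertex:
  1: 6, 7, 8, 9, 10
  2: 7, 8, 9, 10
  3: 7, 8, 9, 10
  4: 6, 9
  5: 6, 8

Step 2: Greedily match left vertices, then look for augmenting paths:
  Match 1 -- 10
  Match 2 -- 7
  Match 3 -- 8
  Match 4 -- 9
  Match 5 -- 6
  No augmenting path remains.

Step 3: Verify this is maximum:
  Matching size 5 = min(|L|, |R|) = min(5, 5), which is an upper bound, so this matching is maximum.

Maximum matching: {(1,10), (2,7), (3,8), (4,9), (5,6)}
Size: 5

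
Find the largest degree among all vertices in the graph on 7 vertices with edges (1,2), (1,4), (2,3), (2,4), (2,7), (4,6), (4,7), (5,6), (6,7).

Step 1: Count edges incident to each vertex:
  deg(1) = 2 (neighbors: 2, 4)
  deg(2) = 4 (neighbors: 1, 3, 4, 7)
  deg(3) = 1 (neighbors: 2)
  deg(4) = 4 (neighbors: 1, 2, 6, 7)
  deg(5) = 1 (neighbors: 6)
  deg(6) = 3 (neighbors: 4, 5, 7)
  deg(7) = 3 (neighbors: 2, 4, 6)

Step 2: Find maximum:
  max(2, 4, 1, 4, 1, 3, 3) = 4 (vertex 2)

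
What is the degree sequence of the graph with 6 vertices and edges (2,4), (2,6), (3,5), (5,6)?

Step 1: Count edges incident to each vertex:
  deg(1) = 0 (neighbors: none)
  deg(2) = 2 (neighbors: 4, 6)
  deg(3) = 1 (neighbors: 5)
  deg(4) = 1 (neighbors: 2)
  deg(5) = 2 (neighbors: 3, 6)
  deg(6) = 2 (neighbors: 2, 5)

Step 2: Sort degrees in non-increasing order:
  Degrees: [0, 2, 1, 1, 2, 2] -> sorted: [2, 2, 2, 1, 1, 0]

Degree sequence: [2, 2, 2, 1, 1, 0]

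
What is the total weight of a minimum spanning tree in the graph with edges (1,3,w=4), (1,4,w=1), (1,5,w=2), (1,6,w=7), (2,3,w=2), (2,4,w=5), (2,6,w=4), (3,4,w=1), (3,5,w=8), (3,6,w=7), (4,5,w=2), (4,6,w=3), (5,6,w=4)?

Apply Kruskal's algorithm (sort edges by weight, add if no cycle):

Sorted edges by weight:
  (1,4) w=1
  (3,4) w=1
  (1,5) w=2
  (2,3) w=2
  (4,5) w=2
  (4,6) w=3
  (1,3) w=4
  (2,6) w=4
  (5,6) w=4
  (2,4) w=5
  (1,6) w=7
  (3,6) w=7
  (3,5) w=8

Add edge (1,4) w=1 -- no cycle. Running total: 1
Add edge (3,4) w=1 -- no cycle. Running total: 2
Add edge (1,5) w=2 -- no cycle. Running total: 4
Add edge (2,3) w=2 -- no cycle. Running total: 6
Skip edge (4,5) w=2 -- would create cycle
Add edge (4,6) w=3 -- no cycle. Running total: 9

MST edges: (1,4,w=1), (3,4,w=1), (1,5,w=2), (2,3,w=2), (4,6,w=3)
Total MST weight: 1 + 1 + 2 + 2 + 3 = 9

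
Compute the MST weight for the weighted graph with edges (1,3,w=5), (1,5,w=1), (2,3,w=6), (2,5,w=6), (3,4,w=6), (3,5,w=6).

Apply Kruskal's algorithm (sort edges by weight, add if no cycle):

Sorted edges by weight:
  (1,5) w=1
  (1,3) w=5
  (2,3) w=6
  (2,5) w=6
  (3,4) w=6
  (3,5) w=6

Add edge (1,5) w=1 -- no cycle. Running total: 1
Add edge (1,3) w=5 -- no cycle. Running total: 6
Add edge (2,3) w=6 -- no cycle. Running total: 12
Skip edge (2,5) w=6 -- would create cycle
Add edge (3,4) w=6 -- no cycle. Running total: 18

MST edges: (1,5,w=1), (1,3,w=5), (2,3,w=6), (3,4,w=6)
Total MST weight: 1 + 5 + 6 + 6 = 18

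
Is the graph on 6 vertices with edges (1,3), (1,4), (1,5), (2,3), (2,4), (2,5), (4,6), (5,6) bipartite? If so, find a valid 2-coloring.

Step 1: Attempt 2-coloring using BFS:
  Start at vertex 1, assign color 0
  Color vertex 3 with color 1 (neighbor of 1)
  Color vertex 4 with color 1 (neighbor of 1)
  Color vertex 5 with color 1 (neighbor of 1)
  Color vertex 2 with color 0 (neighbor of 3)
  Color vertex 6 with color 0 (neighbor of 4)

Step 2: 2-coloring succeeded. No conflicts found.
  Set A (color 0): {1, 2, 6}
  Set B (color 1): {3, 4, 5}

The graph is bipartite with partition {1, 2, 6}, {3, 4, 5}.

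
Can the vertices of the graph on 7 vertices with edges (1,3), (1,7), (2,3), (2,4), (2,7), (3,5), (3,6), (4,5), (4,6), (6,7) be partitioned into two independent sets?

Step 1: Attempt 2-coloring using BFS:
  Start at vertex 1, assign color 0
  Color vertex 3 with color 1 (neighbor of 1)
  Color vertex 7 with color 1 (neighbor of 1)
  Color vertex 2 with color 0 (neighbor of 3)
  Color vertex 5 with color 0 (neighbor of 3)
  Color vertex 6 with color 0 (neighbor of 3)
  Color vertex 4 with color 1 (neighbor of 2)

Step 2: 2-coloring succeeded. No conflicts found.
  Set A (color 0): {1, 2, 5, 6}
  Set B (color 1): {3, 4, 7}

The graph is bipartite with partition {1, 2, 5, 6}, {3, 4, 7}.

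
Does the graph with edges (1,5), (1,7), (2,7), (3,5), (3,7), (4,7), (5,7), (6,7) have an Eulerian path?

Step 1: Find the degree of each vertex:
  deg(1) = 2
  deg(2) = 1
  deg(3) = 2
  deg(4) = 1
  deg(5) = 3
  deg(6) = 1
  deg(7) = 6

Step 2: Count vertices with odd degree:
  Odd-degree vertices: 2, 4, 5, 6 (4 total)

Step 3: Apply Euler's theorem:
  - Eulerian circuit exists iff graph is connected and all vertices have even degree
  - Eulerian path exists iff graph is connected and has 0 or 2 odd-degree vertices

Graph has 4 odd-degree vertices (need 0 or 2).
Neither Eulerian path nor Eulerian circuit exists.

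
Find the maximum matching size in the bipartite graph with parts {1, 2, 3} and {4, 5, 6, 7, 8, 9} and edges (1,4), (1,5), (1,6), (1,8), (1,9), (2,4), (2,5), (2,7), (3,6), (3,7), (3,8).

Step 1: List the neighbors of each left vertex:
  1: 4, 5, 6, 8, 9
  2: 4, 5, 7
  3: 6, 7, 8

Step 2: Greedily match left vertices, then look for augmenting paths:
  Match 1 -- 4
  Match 2 -- 5
  Match 3 -- 6
  No augmenting path remains.

Step 3: Verify this is maximum:
  Matching size 3 = min(|L|, |R|) = min(3, 6), which is an upper bound, so this matching is maximum.

Maximum matching: {(1,4), (2,5), (3,6)}
Size: 3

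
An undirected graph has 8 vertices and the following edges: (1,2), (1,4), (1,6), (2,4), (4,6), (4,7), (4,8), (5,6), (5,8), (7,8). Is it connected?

Step 1: Build adjacency list from edges:
  1: 2, 4, 6
  2: 1, 4
  3: (none)
  4: 1, 2, 6, 7, 8
  5: 6, 8
  6: 1, 4, 5
  7: 4, 8
  8: 4, 5, 7

Step 2: Run BFS/DFS from vertex 1:
  Visited: {1, 2, 4, 6, 7, 8, 5}
  Reached 7 of 8 vertices

Step 3: Only 7 of 8 vertices reached. Graph is disconnected.
Connected components: {1, 2, 4, 5, 6, 7, 8}, {3}
Answer: No, the graph is not connected (2 components).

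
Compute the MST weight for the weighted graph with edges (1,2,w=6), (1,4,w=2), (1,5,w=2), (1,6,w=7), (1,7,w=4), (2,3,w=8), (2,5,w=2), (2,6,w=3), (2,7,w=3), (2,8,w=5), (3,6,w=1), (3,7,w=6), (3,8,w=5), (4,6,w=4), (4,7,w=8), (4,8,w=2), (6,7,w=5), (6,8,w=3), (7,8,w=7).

Apply Kruskal's algorithm (sort edges by weight, add if no cycle):

Sorted edges by weight:
  (3,6) w=1
  (1,4) w=2
  (1,5) w=2
  (2,5) w=2
  (4,8) w=2
  (2,6) w=3
  (2,7) w=3
  (6,8) w=3
  (1,7) w=4
  (4,6) w=4
  (2,8) w=5
  (3,8) w=5
  (6,7) w=5
  (1,2) w=6
  (3,7) w=6
  (1,6) w=7
  (7,8) w=7
  (2,3) w=8
  (4,7) w=8

Add edge (3,6) w=1 -- no cycle. Running total: 1
Add edge (1,4) w=2 -- no cycle. Running total: 3
Add edge (1,5) w=2 -- no cycle. Running total: 5
Add edge (2,5) w=2 -- no cycle. Running total: 7
Add edge (4,8) w=2 -- no cycle. Running total: 9
Add edge (2,6) w=3 -- no cycle. Running total: 12
Add edge (2,7) w=3 -- no cycle. Running total: 15

MST edges: (3,6,w=1), (1,4,w=2), (1,5,w=2), (2,5,w=2), (4,8,w=2), (2,6,w=3), (2,7,w=3)
Total MST weight: 1 + 2 + 2 + 2 + 2 + 3 + 3 = 15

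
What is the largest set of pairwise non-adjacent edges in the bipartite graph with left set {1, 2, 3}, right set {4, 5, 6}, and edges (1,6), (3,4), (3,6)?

Step 1: List the neighbors of each left vertex:
  1: 6
  2: (none)
  3: 4, 6

Step 2: Greedily match left vertices, then look for augmenting paths:
  Match 1 -- 6
  Match 3 -- 4
  No augmenting path remains.

Step 3: Verify this is maximum:
  Matching has size 2. The vertex set {1, 3} covers every edge and has size 2; any matching has at most one edge per cover vertex, so 2 is maximum (König's theorem).

Maximum matching: {(1,6), (3,4)}
Size: 2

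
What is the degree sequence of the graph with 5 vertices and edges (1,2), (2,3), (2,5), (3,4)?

Step 1: Count edges incident to each vertex:
  deg(1) = 1 (neighbors: 2)
  deg(2) = 3 (neighbors: 1, 3, 5)
  deg(3) = 2 (neighbors: 2, 4)
  deg(4) = 1 (neighbors: 3)
  deg(5) = 1 (neighbors: 2)

Step 2: Sort degrees in non-increasing order:
  Degrees: [1, 3, 2, 1, 1] -> sorted: [3, 2, 1, 1, 1]

Degree sequence: [3, 2, 1, 1, 1]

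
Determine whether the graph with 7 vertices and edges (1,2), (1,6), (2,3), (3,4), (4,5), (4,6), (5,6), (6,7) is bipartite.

Step 1: Attempt 2-coloring using BFS:
  Start at vertex 1, assign color 0
  Color vertex 2 with color 1 (neighbor of 1)
  Color vertex 6 with color 1 (neighbor of 1)
  Color vertex 3 with color 0 (neighbor of 2)
  Color vertex 4 with color 0 (neighbor of 6)
  Color vertex 5 with color 0 (neighbor of 6)
  Color vertex 7 with color 0 (neighbor of 6)

Step 2: Conflict found! Vertices 3 and 4 are adjacent but have the same color.
This means the graph contains an odd cycle.

The graph is NOT bipartite.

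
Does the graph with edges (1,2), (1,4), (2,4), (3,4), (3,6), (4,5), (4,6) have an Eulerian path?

Step 1: Find the degree of each vertex:
  deg(1) = 2
  deg(2) = 2
  deg(3) = 2
  deg(4) = 5
  deg(5) = 1
  deg(6) = 2

Step 2: Count vertices with odd degree:
  Odd-degree vertices: 4, 5 (2 total)

Step 3: Apply Euler's theorem:
  - Eulerian circuit exists iff graph is connected and all vertices have even degree
  - Eulerian path exists iff graph is connected and has 0 or 2 odd-degree vertices

Graph is connected with exactly 2 odd-degree vertices (4, 5).
Eulerian path exists (starting and ending at the odd-degree vertices), but no Eulerian circuit.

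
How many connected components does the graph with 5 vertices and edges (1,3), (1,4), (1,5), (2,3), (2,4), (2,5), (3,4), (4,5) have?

Step 1: Build adjacency list from edges:
  1: 3, 4, 5
  2: 3, 4, 5
  3: 1, 2, 4
  4: 1, 2, 3, 5
  5: 1, 2, 4

Step 2: Run BFS/DFS from vertex 1:
  Visited: {1, 3, 4, 5, 2}
  Reached 5 of 5 vertices

Step 3: All 5 vertices reached from vertex 1, so the graph is connected.
Number of connected components: 1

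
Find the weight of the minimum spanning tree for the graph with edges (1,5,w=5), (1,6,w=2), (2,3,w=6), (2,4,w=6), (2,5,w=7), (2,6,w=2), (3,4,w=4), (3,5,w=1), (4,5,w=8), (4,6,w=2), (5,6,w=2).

Apply Kruskal's algorithm (sort edges by weight, add if no cycle):

Sorted edges by weight:
  (3,5) w=1
  (1,6) w=2
  (2,6) w=2
  (4,6) w=2
  (5,6) w=2
  (3,4) w=4
  (1,5) w=5
  (2,3) w=6
  (2,4) w=6
  (2,5) w=7
  (4,5) w=8

Add edge (3,5) w=1 -- no cycle. Running total: 1
Add edge (1,6) w=2 -- no cycle. Running total: 3
Add edge (2,6) w=2 -- no cycle. Running total: 5
Add edge (4,6) w=2 -- no cycle. Running total: 7
Add edge (5,6) w=2 -- no cycle. Running total: 9

MST edges: (3,5,w=1), (1,6,w=2), (2,6,w=2), (4,6,w=2), (5,6,w=2)
Total MST weight: 1 + 2 + 2 + 2 + 2 = 9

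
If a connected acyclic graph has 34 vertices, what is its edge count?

A tree on n vertices always has exactly n - 1 edges.
For n = 34: edges = 34 - 1 = 33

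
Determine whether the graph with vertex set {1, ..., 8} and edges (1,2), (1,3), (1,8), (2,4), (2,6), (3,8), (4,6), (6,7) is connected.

Step 1: Build adjacency list from edges:
  1: 2, 3, 8
  2: 1, 4, 6
  3: 1, 8
  4: 2, 6
  5: (none)
  6: 2, 4, 7
  7: 6
  8: 1, 3

Step 2: Run BFS/DFS from vertex 1:
  Visited: {1, 2, 3, 8, 4, 6, 7}
  Reached 7 of 8 vertices

Step 3: Only 7 of 8 vertices reached. Graph is disconnected.
Connected components: {1, 2, 3, 4, 6, 7, 8}, {5}
Answer: No, the graph is not connected (2 components).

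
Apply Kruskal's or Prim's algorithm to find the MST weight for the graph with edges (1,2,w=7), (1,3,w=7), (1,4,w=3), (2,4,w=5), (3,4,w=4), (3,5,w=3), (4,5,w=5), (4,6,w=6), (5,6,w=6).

Apply Kruskal's algorithm (sort edges by weight, add if no cycle):

Sorted edges by weight:
  (1,4) w=3
  (3,5) w=3
  (3,4) w=4
  (2,4) w=5
  (4,5) w=5
  (4,6) w=6
  (5,6) w=6
  (1,2) w=7
  (1,3) w=7

Add edge (1,4) w=3 -- no cycle. Running total: 3
Add edge (3,5) w=3 -- no cycle. Running total: 6
Add edge (3,4) w=4 -- no cycle. Running total: 10
Add edge (2,4) w=5 -- no cycle. Running total: 15
Skip edge (4,5) w=5 -- would create cycle
Add edge (4,6) w=6 -- no cycle. Running total: 21

MST edges: (1,4,w=3), (3,5,w=3), (3,4,w=4), (2,4,w=5), (4,6,w=6)
Total MST weight: 3 + 3 + 4 + 5 + 6 = 21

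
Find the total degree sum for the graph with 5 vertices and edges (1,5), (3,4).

Step 1: Count edges incident to each vertex:
  deg(1) = 1 (neighbors: 5)
  deg(2) = 0 (neighbors: none)
  deg(3) = 1 (neighbors: 4)
  deg(4) = 1 (neighbors: 3)
  deg(5) = 1 (neighbors: 1)

Step 2: Sum all degrees:
  1 + 0 + 1 + 1 + 1 = 4

Verification: sum of degrees = 2 * |E| = 2 * 2 = 4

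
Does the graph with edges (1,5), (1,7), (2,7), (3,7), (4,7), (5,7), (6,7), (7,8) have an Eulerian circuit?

Step 1: Find the degree of each vertex:
  deg(1) = 2
  deg(2) = 1
  deg(3) = 1
  deg(4) = 1
  deg(5) = 2
  deg(6) = 1
  deg(7) = 7
  deg(8) = 1

Step 2: Count vertices with odd degree:
  Odd-degree vertices: 2, 3, 4, 6, 7, 8 (6 total)

Step 3: Apply Euler's theorem:
  - Eulerian circuit exists iff graph is connected and all vertices have even degree
  - Eulerian path exists iff graph is connected and has 0 or 2 odd-degree vertices

Graph has 6 odd-degree vertices (need 0 or 2).
Neither Eulerian path nor Eulerian circuit exists.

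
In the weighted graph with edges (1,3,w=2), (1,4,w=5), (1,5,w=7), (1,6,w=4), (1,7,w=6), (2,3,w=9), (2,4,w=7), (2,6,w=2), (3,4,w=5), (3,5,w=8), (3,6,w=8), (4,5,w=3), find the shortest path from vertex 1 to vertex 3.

Step 1: Build adjacency list with weights:
  1: 3(w=2), 4(w=5), 5(w=7), 6(w=4), 7(w=6)
  2: 3(w=9), 4(w=7), 6(w=2)
  3: 1(w=2), 2(w=9), 4(w=5), 5(w=8), 6(w=8)
  4: 1(w=5), 2(w=7), 3(w=5), 5(w=3)
  5: 1(w=7), 3(w=8), 4(w=3)
  6: 1(w=4), 2(w=2), 3(w=8)
  7: 1(w=6)

Step 2: Apply Dijkstra's algorithm from vertex 1:
  Visit vertex 1 (distance=0)
    Update dist[3] = 2
    Update dist[4] = 5
    Update dist[5] = 7
    Update dist[6] = 4
    Update dist[7] = 6
  Visit vertex 3 (distance=2)
    Update dist[2] = 11

Step 3: Shortest path: 1 -> 3
Total weight: 2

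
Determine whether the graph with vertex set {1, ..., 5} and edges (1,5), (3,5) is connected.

Step 1: Build adjacency list from edges:
  1: 5
  2: (none)
  3: 5
  4: (none)
  5: 1, 3

Step 2: Run BFS/DFS from vertex 1:
  Visited: {1, 5, 3}
  Reached 3 of 5 vertices

Step 3: Only 3 of 5 vertices reached. Graph is disconnected.
Connected components: {1, 3, 5}, {2}, {4}
Answer: No, the graph is not connected (3 components).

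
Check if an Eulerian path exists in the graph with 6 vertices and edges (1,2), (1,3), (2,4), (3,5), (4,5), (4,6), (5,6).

Step 1: Find the degree of each vertex:
  deg(1) = 2
  deg(2) = 2
  deg(3) = 2
  deg(4) = 3
  deg(5) = 3
  deg(6) = 2

Step 2: Count vertices with odd degree:
  Odd-degree vertices: 4, 5 (2 total)

Step 3: Apply Euler's theorem:
  - Eulerian circuit exists iff graph is connected and all vertices have even degree
  - Eulerian path exists iff graph is connected and has 0 or 2 odd-degree vertices

Graph is connected with exactly 2 odd-degree vertices (4, 5).
Eulerian path exists (starting and ending at the odd-degree vertices), but no Eulerian circuit.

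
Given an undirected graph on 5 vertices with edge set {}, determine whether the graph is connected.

Step 1: Build adjacency list from edges:
  1: (none)
  2: (none)
  3: (none)
  4: (none)
  5: (none)

Step 2: Run BFS/DFS from vertex 1:
  Visited: {1}
  Reached 1 of 5 vertices

Step 3: Only 1 of 5 vertices reached. Graph is disconnected.
Connected components: {1}, {2}, {3}, {4}, {5}
Answer: No, the graph is not connected (5 components).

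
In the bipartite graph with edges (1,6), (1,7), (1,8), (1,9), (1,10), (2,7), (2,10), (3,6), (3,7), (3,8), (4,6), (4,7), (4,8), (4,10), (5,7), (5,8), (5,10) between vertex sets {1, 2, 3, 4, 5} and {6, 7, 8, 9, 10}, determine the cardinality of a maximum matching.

Step 1: List the neighbors of each left vertex:
  1: 6, 7, 8, 9, 10
  2: 7, 10
  3: 6, 7, 8
  4: 6, 7, 8, 10
  5: 7, 8, 10

Step 2: Greedily match left vertices, then look for augmenting paths:
  Match 1 -- 9
  Match 2 -- 7
  Match 3 -- 6
  Match 4 -- 10
  Match 5 -- 8
  No augmenting path remains.

Step 3: Verify this is maximum:
  Matching size 5 = min(|L|, |R|) = min(5, 5), which is an upper bound, so this matching is maximum.

Maximum matching: {(1,9), (2,7), (3,6), (4,10), (5,8)}
Size: 5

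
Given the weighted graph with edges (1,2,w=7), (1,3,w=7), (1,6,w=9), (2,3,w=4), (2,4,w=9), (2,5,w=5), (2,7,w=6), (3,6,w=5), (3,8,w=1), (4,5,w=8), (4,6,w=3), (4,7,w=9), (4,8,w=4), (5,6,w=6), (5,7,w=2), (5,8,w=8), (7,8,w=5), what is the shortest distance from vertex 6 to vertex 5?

Step 1: Build adjacency list with weights:
  1: 2(w=7), 3(w=7), 6(w=9)
  2: 1(w=7), 3(w=4), 4(w=9), 5(w=5), 7(w=6)
  3: 1(w=7), 2(w=4), 6(w=5), 8(w=1)
  4: 2(w=9), 5(w=8), 6(w=3), 7(w=9), 8(w=4)
  5: 2(w=5), 4(w=8), 6(w=6), 7(w=2), 8(w=8)
  6: 1(w=9), 3(w=5), 4(w=3), 5(w=6)
  7: 2(w=6), 4(w=9), 5(w=2), 8(w=5)
  8: 3(w=1), 4(w=4), 5(w=8), 7(w=5)

Step 2: Apply Dijkstra's algorithm from vertex 6:
  Visit vertex 6 (distance=0)
    Update dist[1] = 9
    Update dist[3] = 5
    Update dist[4] = 3
    Update dist[5] = 6
  Visit vertex 4 (distance=3)
    Update dist[2] = 12
    Update dist[7] = 12
    Update dist[8] = 7
  Visit vertex 3 (distance=5)
    Update dist[2] = 9
    Update dist[8] = 6
  Visit vertex 5 (distance=6)
    Update dist[7] = 8

Step 3: Shortest path: 6 -> 5
Total weight: 6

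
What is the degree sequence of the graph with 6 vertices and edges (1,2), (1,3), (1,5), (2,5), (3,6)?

Step 1: Count edges incident to each vertex:
  deg(1) = 3 (neighbors: 2, 3, 5)
  deg(2) = 2 (neighbors: 1, 5)
  deg(3) = 2 (neighbors: 1, 6)
  deg(4) = 0 (neighbors: none)
  deg(5) = 2 (neighbors: 1, 2)
  deg(6) = 1 (neighbors: 3)

Step 2: Sort degrees in non-increasing order:
  Degrees: [3, 2, 2, 0, 2, 1] -> sorted: [3, 2, 2, 2, 1, 0]

Degree sequence: [3, 2, 2, 2, 1, 0]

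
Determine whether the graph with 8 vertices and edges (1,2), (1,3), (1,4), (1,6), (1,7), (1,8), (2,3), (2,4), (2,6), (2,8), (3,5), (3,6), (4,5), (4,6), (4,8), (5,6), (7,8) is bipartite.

Step 1: Attempt 2-coloring using BFS:
  Start at vertex 1, assign color 0
  Color vertex 2 with color 1 (neighbor of 1)
  Color vertex 3 with color 1 (neighbor of 1)
  Color vertex 4 with color 1 (neighbor of 1)
  Color vertex 6 with color 1 (neighbor of 1)
  Color vertex 7 with color 1 (neighbor of 1)
  Color vertex 8 with color 1 (neighbor of 1)

Step 2: Conflict found! Vertices 2 and 3 are adjacent but have the same color.
This means the graph contains an odd cycle.

The graph is NOT bipartite.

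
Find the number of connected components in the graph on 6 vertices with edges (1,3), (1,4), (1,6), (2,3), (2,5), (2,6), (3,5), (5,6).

Step 1: Build adjacency list from edges:
  1: 3, 4, 6
  2: 3, 5, 6
  3: 1, 2, 5
  4: 1
  5: 2, 3, 6
  6: 1, 2, 5

Step 2: Run BFS/DFS from vertex 1:
  Visited: {1, 3, 4, 6, 2, 5}
  Reached 6 of 6 vertices

Step 3: All 6 vertices reached from vertex 1, so the graph is connected.
Number of connected components: 1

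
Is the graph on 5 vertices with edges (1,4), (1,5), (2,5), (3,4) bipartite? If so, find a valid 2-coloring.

Step 1: Attempt 2-coloring using BFS:
  Start at vertex 1, assign color 0
  Color vertex 4 with color 1 (neighbor of 1)
  Color vertex 5 with color 1 (neighbor of 1)
  Color vertex 3 with color 0 (neighbor of 4)
  Color vertex 2 with color 0 (neighbor of 5)

Step 2: 2-coloring succeeded. No conflicts found.
  Set A (color 0): {1, 2, 3}
  Set B (color 1): {4, 5}

The graph is bipartite with partition {1, 2, 3}, {4, 5}.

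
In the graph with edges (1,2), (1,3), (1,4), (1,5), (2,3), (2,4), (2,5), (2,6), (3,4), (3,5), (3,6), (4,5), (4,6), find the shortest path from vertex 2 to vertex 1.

Step 1: Build adjacency list:
  1: 2, 3, 4, 5
  2: 1, 3, 4, 5, 6
  3: 1, 2, 4, 5, 6
  4: 1, 2, 3, 5, 6
  5: 1, 2, 3, 4
  6: 2, 3, 4

Step 2: BFS from vertex 2 to find shortest path to 1:
  vertex 1 reached at distance 1

Step 3: Shortest path: 2 -> 1
Path length: 1 edge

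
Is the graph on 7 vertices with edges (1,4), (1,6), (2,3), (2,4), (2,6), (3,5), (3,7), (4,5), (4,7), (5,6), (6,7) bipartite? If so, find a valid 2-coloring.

Step 1: Attempt 2-coloring using BFS:
  Start at vertex 1, assign color 0
  Color vertex 4 with color 1 (neighbor of 1)
  Color vertex 6 with color 1 (neighbor of 1)
  Color vertex 2 with color 0 (neighbor of 4)
  Color vertex 5 with color 0 (neighbor of 4)
  Color vertex 7 with color 0 (neighbor of 4)
  Color vertex 3 with color 1 (neighbor of 2)

Step 2: 2-coloring succeeded. No conflicts found.
  Set A (color 0): {1, 2, 5, 7}
  Set B (color 1): {3, 4, 6}

The graph is bipartite with partition {1, 2, 5, 7}, {3, 4, 6}.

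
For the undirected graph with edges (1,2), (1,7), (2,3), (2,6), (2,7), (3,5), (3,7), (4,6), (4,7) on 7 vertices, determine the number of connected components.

Step 1: Build adjacency list from edges:
  1: 2, 7
  2: 1, 3, 6, 7
  3: 2, 5, 7
  4: 6, 7
  5: 3
  6: 2, 4
  7: 1, 2, 3, 4

Step 2: Run BFS/DFS from vertex 1:
  Visited: {1, 2, 7, 3, 6, 4, 5}
  Reached 7 of 7 vertices

Step 3: All 7 vertices reached from vertex 1, so the graph is connected.
Number of connected components: 1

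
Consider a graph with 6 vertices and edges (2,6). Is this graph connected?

Step 1: Build adjacency list from edges:
  1: (none)
  2: 6
  3: (none)
  4: (none)
  5: (none)
  6: 2

Step 2: Run BFS/DFS from vertex 1:
  Visited: {1}
  Reached 1 of 6 vertices

Step 3: Only 1 of 6 vertices reached. Graph is disconnected.
Connected components: {1}, {2, 6}, {3}, {4}, {5}
Answer: No, the graph is not connected (5 components).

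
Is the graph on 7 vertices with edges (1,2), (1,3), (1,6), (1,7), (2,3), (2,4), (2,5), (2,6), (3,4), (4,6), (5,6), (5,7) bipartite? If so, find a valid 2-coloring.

Step 1: Attempt 2-coloring using BFS:
  Start at vertex 1, assign color 0
  Color vertex 2 with color 1 (neighbor of 1)
  Color vertex 3 with color 1 (neighbor of 1)
  Color vertex 6 with color 1 (neighbor of 1)
  Color vertex 7 with color 1 (neighbor of 1)

Step 2: Conflict found! Vertices 2 and 3 are adjacent but have the same color.
This means the graph contains an odd cycle.

The graph is NOT bipartite.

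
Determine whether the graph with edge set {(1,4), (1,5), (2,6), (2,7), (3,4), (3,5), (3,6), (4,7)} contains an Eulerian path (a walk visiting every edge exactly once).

Step 1: Find the degree of each vertex:
  deg(1) = 2
  deg(2) = 2
  deg(3) = 3
  deg(4) = 3
  deg(5) = 2
  deg(6) = 2
  deg(7) = 2

Step 2: Count vertices with odd degree:
  Odd-degree vertices: 3, 4 (2 total)

Step 3: Apply Euler's theorem:
  - Eulerian circuit exists iff graph is connected and all vertices have even degree
  - Eulerian path exists iff graph is connected and has 0 or 2 odd-degree vertices

Graph is connected with exactly 2 odd-degree vertices (3, 4).
Eulerian path exists (starting and ending at the odd-degree vertices), but no Eulerian circuit.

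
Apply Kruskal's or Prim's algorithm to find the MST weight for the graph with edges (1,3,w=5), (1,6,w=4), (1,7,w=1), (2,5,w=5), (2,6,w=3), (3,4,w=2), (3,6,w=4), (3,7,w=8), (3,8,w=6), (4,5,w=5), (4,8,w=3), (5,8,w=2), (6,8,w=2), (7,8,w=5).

Apply Kruskal's algorithm (sort edges by weight, add if no cycle):

Sorted edges by weight:
  (1,7) w=1
  (3,4) w=2
  (5,8) w=2
  (6,8) w=2
  (2,6) w=3
  (4,8) w=3
  (1,6) w=4
  (3,6) w=4
  (1,3) w=5
  (2,5) w=5
  (4,5) w=5
  (7,8) w=5
  (3,8) w=6
  (3,7) w=8

Add edge (1,7) w=1 -- no cycle. Running total: 1
Add edge (3,4) w=2 -- no cycle. Running total: 3
Add edge (5,8) w=2 -- no cycle. Running total: 5
Add edge (6,8) w=2 -- no cycle. Running total: 7
Add edge (2,6) w=3 -- no cycle. Running total: 10
Add edge (4,8) w=3 -- no cycle. Running total: 13
Add edge (1,6) w=4 -- no cycle. Running total: 17

MST edges: (1,7,w=1), (3,4,w=2), (5,8,w=2), (6,8,w=2), (2,6,w=3), (4,8,w=3), (1,6,w=4)
Total MST weight: 1 + 2 + 2 + 2 + 3 + 3 + 4 = 17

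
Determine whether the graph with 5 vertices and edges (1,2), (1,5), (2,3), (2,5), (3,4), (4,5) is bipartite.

Step 1: Attempt 2-coloring using BFS:
  Start at vertex 1, assign color 0
  Color vertex 2 with color 1 (neighbor of 1)
  Color vertex 5 with color 1 (neighbor of 1)
  Color vertex 3 with color 0 (neighbor of 2)

Step 2: Conflict found! Vertices 2 and 5 are adjacent but have the same color.
This means the graph contains an odd cycle.

The graph is NOT bipartite.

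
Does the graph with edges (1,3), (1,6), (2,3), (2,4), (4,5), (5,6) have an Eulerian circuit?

Step 1: Find the degree of each vertex:
  deg(1) = 2
  deg(2) = 2
  deg(3) = 2
  deg(4) = 2
  deg(5) = 2
  deg(6) = 2

Step 2: Count vertices with odd degree:
  All vertices have even degree (0 odd-degree vertices)

Step 3: Apply Euler's theorem:
  - Eulerian circuit exists iff graph is connected and all vertices have even degree
  - Eulerian path exists iff graph is connected and has 0 or 2 odd-degree vertices

Graph is connected with 0 odd-degree vertices.
Both Eulerian circuit and Eulerian path exist.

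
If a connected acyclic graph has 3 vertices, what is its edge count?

A tree on n vertices always has exactly n - 1 edges.
For n = 3: edges = 3 - 1 = 2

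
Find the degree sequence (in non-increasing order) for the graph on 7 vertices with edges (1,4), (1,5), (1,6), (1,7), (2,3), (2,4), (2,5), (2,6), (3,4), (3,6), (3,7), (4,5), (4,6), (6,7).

Step 1: Count edges incident to each vertex:
  deg(1) = 4 (neighbors: 4, 5, 6, 7)
  deg(2) = 4 (neighbors: 3, 4, 5, 6)
  deg(3) = 4 (neighbors: 2, 4, 6, 7)
  deg(4) = 5 (neighbors: 1, 2, 3, 5, 6)
  deg(5) = 3 (neighbors: 1, 2, 4)
  deg(6) = 5 (neighbors: 1, 2, 3, 4, 7)
  deg(7) = 3 (neighbors: 1, 3, 6)

Step 2: Sort degrees in non-increasing order:
  Degrees: [4, 4, 4, 5, 3, 5, 3] -> sorted: [5, 5, 4, 4, 4, 3, 3]

Degree sequence: [5, 5, 4, 4, 4, 3, 3]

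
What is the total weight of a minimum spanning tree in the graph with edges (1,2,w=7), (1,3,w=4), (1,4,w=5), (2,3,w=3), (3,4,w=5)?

Apply Kruskal's algorithm (sort edges by weight, add if no cycle):

Sorted edges by weight:
  (2,3) w=3
  (1,3) w=4
  (1,4) w=5
  (3,4) w=5
  (1,2) w=7

Add edge (2,3) w=3 -- no cycle. Running total: 3
Add edge (1,3) w=4 -- no cycle. Running total: 7
Add edge (1,4) w=5 -- no cycle. Running total: 12

MST edges: (2,3,w=3), (1,3,w=4), (1,4,w=5)
Total MST weight: 3 + 4 + 5 = 12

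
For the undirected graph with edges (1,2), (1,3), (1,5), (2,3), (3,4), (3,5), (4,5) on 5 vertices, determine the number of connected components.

Step 1: Build adjacency list from edges:
  1: 2, 3, 5
  2: 1, 3
  3: 1, 2, 4, 5
  4: 3, 5
  5: 1, 3, 4

Step 2: Run BFS/DFS from vertex 1:
  Visited: {1, 2, 3, 5, 4}
  Reached 5 of 5 vertices

Step 3: All 5 vertices reached from vertex 1, so the graph is connected.
Number of connected components: 1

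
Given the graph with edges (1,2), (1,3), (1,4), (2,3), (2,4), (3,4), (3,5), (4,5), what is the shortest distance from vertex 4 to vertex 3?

Step 1: Build adjacency list:
  1: 2, 3, 4
  2: 1, 3, 4
  3: 1, 2, 4, 5
  4: 1, 2, 3, 5
  5: 3, 4

Step 2: BFS from vertex 4 to find shortest path to 3:
  vertex 1 reached at distance 1
  vertex 2 reached at distance 1
  vertex 3 reached at distance 1

Step 3: Shortest path: 4 -> 3
Path length: 1 edge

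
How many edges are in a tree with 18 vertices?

A tree on n vertices always has exactly n - 1 edges.
For n = 18: edges = 18 - 1 = 17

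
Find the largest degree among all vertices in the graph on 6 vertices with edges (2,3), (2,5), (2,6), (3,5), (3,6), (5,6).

Step 1: Count edges incident to each vertex:
  deg(1) = 0 (neighbors: none)
  deg(2) = 3 (neighbors: 3, 5, 6)
  deg(3) = 3 (neighbors: 2, 5, 6)
  deg(4) = 0 (neighbors: none)
  deg(5) = 3 (neighbors: 2, 3, 6)
  deg(6) = 3 (neighbors: 2, 3, 5)

Step 2: Find maximum:
  max(0, 3, 3, 0, 3, 3) = 3 (vertex 2)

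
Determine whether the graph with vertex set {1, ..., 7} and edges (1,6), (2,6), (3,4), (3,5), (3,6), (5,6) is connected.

Step 1: Build adjacency list from edges:
  1: 6
  2: 6
  3: 4, 5, 6
  4: 3
  5: 3, 6
  6: 1, 2, 3, 5
  7: (none)

Step 2: Run BFS/DFS from vertex 1:
  Visited: {1, 6, 2, 3, 5, 4}
  Reached 6 of 7 vertices

Step 3: Only 6 of 7 vertices reached. Graph is disconnected.
Connected components: {1, 2, 3, 4, 5, 6}, {7}
Answer: No, the graph is not connected (2 components).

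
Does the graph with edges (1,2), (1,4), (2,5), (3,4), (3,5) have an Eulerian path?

Step 1: Find the degree of each vertex:
  deg(1) = 2
  deg(2) = 2
  deg(3) = 2
  deg(4) = 2
  deg(5) = 2

Step 2: Count vertices with odd degree:
  All vertices have even degree (0 odd-degree vertices)

Step 3: Apply Euler's theorem:
  - Eulerian circuit exists iff graph is connected and all vertices have even degree
  - Eulerian path exists iff graph is connected and has 0 or 2 odd-degree vertices

Graph is connected with 0 odd-degree vertices.
Both Eulerian circuit and Eulerian path exist.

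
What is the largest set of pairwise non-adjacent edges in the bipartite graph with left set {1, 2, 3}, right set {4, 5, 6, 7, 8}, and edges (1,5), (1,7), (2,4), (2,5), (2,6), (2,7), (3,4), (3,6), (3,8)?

Step 1: List the neighbors of each left vertex:
  1: 5, 7
  2: 4, 5, 6, 7
  3: 4, 6, 8

Step 2: Greedily match left vertices, then look for augmenting paths:
  Match 1 -- 5
  Match 2 -- 4
  Match 3 -- 6
  No augmenting path remains.

Step 3: Verify this is maximum:
  Matching size 3 = min(|L|, |R|) = min(3, 5), which is an upper bound, so this matching is maximum.

Maximum matching: {(1,5), (2,4), (3,6)}
Size: 3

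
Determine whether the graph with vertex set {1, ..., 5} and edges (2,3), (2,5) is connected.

Step 1: Build adjacency list from edges:
  1: (none)
  2: 3, 5
  3: 2
  4: (none)
  5: 2

Step 2: Run BFS/DFS from vertex 1:
  Visited: {1}
  Reached 1 of 5 vertices

Step 3: Only 1 of 5 vertices reached. Graph is disconnected.
Connected components: {1}, {2, 3, 5}, {4}
Answer: No, the graph is not connected (3 components).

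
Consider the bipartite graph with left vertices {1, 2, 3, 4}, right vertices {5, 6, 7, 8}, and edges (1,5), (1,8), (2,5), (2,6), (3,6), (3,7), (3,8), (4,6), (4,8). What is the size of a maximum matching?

Step 1: List the neighbors of each left vertex:
  1: 5, 8
  2: 5, 6
  3: 6, 7, 8
  4: 6, 8

Step 2: Greedily match left vertices, then look for augmenting paths:
  Match 1 -- 5
  Match 2 -- 6
  Match 3 -- 7
  Match 4 -- 8
  No augmenting path remains.

Step 3: Verify this is maximum:
  Matching size 4 = min(|L|, |R|) = min(4, 4), which is an upper bound, so this matching is maximum.

Maximum matching: {(1,5), (2,6), (3,7), (4,8)}
Size: 4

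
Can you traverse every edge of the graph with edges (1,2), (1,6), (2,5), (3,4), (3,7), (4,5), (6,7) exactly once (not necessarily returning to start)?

Step 1: Find the degree of each vertex:
  deg(1) = 2
  deg(2) = 2
  deg(3) = 2
  deg(4) = 2
  deg(5) = 2
  deg(6) = 2
  deg(7) = 2

Step 2: Count vertices with odd degree:
  All vertices have even degree (0 odd-degree vertices)

Step 3: Apply Euler's theorem:
  - Eulerian circuit exists iff graph is connected and all vertices have even degree
  - Eulerian path exists iff graph is connected and has 0 or 2 odd-degree vertices

Graph is connected with 0 odd-degree vertices.
Both Eulerian circuit and Eulerian path exist.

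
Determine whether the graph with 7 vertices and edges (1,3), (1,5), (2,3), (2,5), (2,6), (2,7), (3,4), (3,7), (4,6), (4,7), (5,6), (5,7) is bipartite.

Step 1: Attempt 2-coloring using BFS:
  Start at vertex 1, assign color 0
  Color vertex 3 with color 1 (neighbor of 1)
  Color vertex 5 with color 1 (neighbor of 1)
  Color vertex 2 with color 0 (neighbor of 3)
  Color vertex 4 with color 0 (neighbor of 3)
  Color vertex 7 with color 0 (neighbor of 3)
  Color vertex 6 with color 0 (neighbor of 5)

Step 2: Conflict found! Vertices 2 and 6 are adjacent but have the same color.
This means the graph contains an odd cycle.

The graph is NOT bipartite.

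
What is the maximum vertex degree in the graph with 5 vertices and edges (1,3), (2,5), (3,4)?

Step 1: Count edges incident to each vertex:
  deg(1) = 1 (neighbors: 3)
  deg(2) = 1 (neighbors: 5)
  deg(3) = 2 (neighbors: 1, 4)
  deg(4) = 1 (neighbors: 3)
  deg(5) = 1 (neighbors: 2)

Step 2: Find maximum:
  max(1, 1, 2, 1, 1) = 2 (vertex 3)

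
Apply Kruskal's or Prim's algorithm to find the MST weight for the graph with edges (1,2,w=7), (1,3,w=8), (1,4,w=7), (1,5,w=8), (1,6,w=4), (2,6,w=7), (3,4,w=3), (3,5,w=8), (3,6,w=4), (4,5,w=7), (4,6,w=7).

Apply Kruskal's algorithm (sort edges by weight, add if no cycle):

Sorted edges by weight:
  (3,4) w=3
  (1,6) w=4
  (3,6) w=4
  (1,2) w=7
  (1,4) w=7
  (2,6) w=7
  (4,6) w=7
  (4,5) w=7
  (1,3) w=8
  (1,5) w=8
  (3,5) w=8

Add edge (3,4) w=3 -- no cycle. Running total: 3
Add edge (1,6) w=4 -- no cycle. Running total: 7
Add edge (3,6) w=4 -- no cycle. Running total: 11
Add edge (1,2) w=7 -- no cycle. Running total: 18
Skip edge (1,4) w=7 -- would create cycle
Skip edge (2,6) w=7 -- would create cycle
Skip edge (4,6) w=7 -- would create cycle
Add edge (4,5) w=7 -- no cycle. Running total: 25

MST edges: (3,4,w=3), (1,6,w=4), (3,6,w=4), (1,2,w=7), (4,5,w=7)
Total MST weight: 3 + 4 + 4 + 7 + 7 = 25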